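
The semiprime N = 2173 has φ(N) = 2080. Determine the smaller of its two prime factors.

41

φ(n) = (p−1)(q−1) = n − (p+q) + 1, so p + q = 2173 − 2080 + 1 = 94.
p and q are the roots of t² − 94t + 2173 = 0.
Discriminant: 94² − 4·2173 = 8836 − 8692 = 144; √144 = 12.
q = (94 − 12)/2 = 41, p = (94 + 12)/2 = 53.
Check: 41 · 53 = 2173.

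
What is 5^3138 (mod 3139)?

5^1 ≡ 5 (mod 3139)
5^2 ≡ 5^2 = 25 ≡ 25 (mod 3139)
5^4 ≡ 25^2 = 625 ≡ 625 (mod 3139)
5^8 ≡ 625^2 = 390625 ≡ 1389 (mod 3139)
5^16 ≡ 1389^2 = 1929321 ≡ 1975 (mod 3139)
5^32 ≡ 1975^2 = 3900625 ≡ 1987 (mod 3139)
5^64 ≡ 1987^2 = 3948169 ≡ 2446 (mod 3139)
5^128 ≡ 2446^2 = 5982916 ≡ 3121 (mod 3139)
5^256 ≡ 3121^2 = 9740641 ≡ 324 (mod 3139)
5^512 ≡ 324^2 = 104976 ≡ 1389 (mod 3139)
5^1024 ≡ 1389^2 = 1929321 ≡ 1975 (mod 3139)
5^2048 ≡ 1975^2 = 3900625 ≡ 1987 (mod 3139)
3138 = 2048 + 1024 + 64 + 2 in binary powers of 2.
So 5^3138 ≡ 1987 · 1975 · 2446 · 25 ≡ 1311 (mod 3139).
Since 1311 ≠ 1, base 5 is a Fermat witness: 3139 is composite.

1311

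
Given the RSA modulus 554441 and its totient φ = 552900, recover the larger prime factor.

971

φ(n) = (p−1)(q−1) = n − (p+q) + 1, so p + q = 554441 − 552900 + 1 = 1542.
p and q are the roots of t² − 1542t + 554441 = 0.
Discriminant: 1542² − 4·554441 = 2377764 − 2217764 = 160000; √160000 = 400.
q = (1542 − 400)/2 = 571, p = (1542 + 400)/2 = 971.
Check: 571 · 971 = 554441.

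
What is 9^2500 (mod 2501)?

9^1 ≡ 9 (mod 2501)
9^2 ≡ 9^2 = 81 ≡ 81 (mod 2501)
9^4 ≡ 81^2 = 6561 ≡ 1559 (mod 2501)
9^8 ≡ 1559^2 = 2430481 ≡ 2010 (mod 2501)
9^16 ≡ 2010^2 = 4040100 ≡ 985 (mod 2501)
9^32 ≡ 985^2 = 970225 ≡ 2338 (mod 2501)
9^64 ≡ 2338^2 = 5466244 ≡ 1559 (mod 2501)
9^128 ≡ 1559^2 = 2430481 ≡ 2010 (mod 2501)
9^256 ≡ 2010^2 = 4040100 ≡ 985 (mod 2501)
9^512 ≡ 985^2 = 970225 ≡ 2338 (mod 2501)
9^1024 ≡ 2338^2 = 5466244 ≡ 1559 (mod 2501)
9^2048 ≡ 1559^2 = 2430481 ≡ 2010 (mod 2501)
2500 = 2048 + 256 + 128 + 64 + 4 in binary powers of 2.
So 9^2500 ≡ 2010 · 985 · 2010 · 1559 · 1559 ≡ 1 (mod 2501).
Since the result is 1, base 9 gives no evidence that 2501 is composite.

1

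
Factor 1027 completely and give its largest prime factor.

79

1027 = 13 · 79
79 is prime.
So 1027 = 13 · 79; the largest prime factor is 79.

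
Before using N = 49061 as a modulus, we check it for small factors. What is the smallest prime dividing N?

71

49061 is odd.
Digit sum 20, not divisible by 3.
Ends in 1: not divisible by 5.
7: 49061 = 7·7008 + 5
11: 49061 = 11·4460 + 1
13: 49061 = 13·3773 + 12
17: 49061 = 17·2885 + 16
19: 49061 = 19·2582 + 3
23: 49061 = 23·2133 + 2
29: 49061 = 29·1691 + 22
31: 49061 = 31·1582 + 19
37: 49061 = 37·1325 + 36
41: 49061 = 41·1196 + 25
43: 49061 = 43·1140 + 41
47: 49061 = 47·1043 + 40
53: 49061 = 53·925 + 36
59: 49061 = 59·831 + 32
61: 49061 = 61·804 + 17
67: 49061 = 67·732 + 17
71: 49061 = 71·691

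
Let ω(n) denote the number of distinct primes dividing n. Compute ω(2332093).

2332093 = 29^2 · 2773
2773 = 47 · 59
2332093 = 29^2 · 47 · 59, which has 3 distinct prime factors.

3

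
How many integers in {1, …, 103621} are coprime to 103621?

87360

Factor: 103621 = 7 · 113 · 131.
φ(103621) = (7−1) · (113−1) · (131−1) = 6 · 112 · 130 = 87360.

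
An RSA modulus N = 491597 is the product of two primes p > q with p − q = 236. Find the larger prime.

Since p = q + 236, we have 491597 = q(q + 236), so q² + 236q − 491597 = 0.
Discriminant: 236² + 4·491597 = 55696 + 1966388 = 2022084; √2022084 = 1422.
q = (−236 + 1422)/2 = 593, and p = q + 236 = 829.
Check: 593 · 829 = 491597.

829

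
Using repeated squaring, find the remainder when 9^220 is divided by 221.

152

9^1 ≡ 9 (mod 221)
9^2 ≡ 9^2 = 81 ≡ 81 (mod 221)
9^4 ≡ 81^2 = 6561 ≡ 152 (mod 221)
9^8 ≡ 152^2 = 23104 ≡ 120 (mod 221)
9^16 ≡ 120^2 = 14400 ≡ 35 (mod 221)
9^32 ≡ 35^2 = 1225 ≡ 120 (mod 221)
9^64 ≡ 120^2 = 14400 ≡ 35 (mod 221)
9^128 ≡ 35^2 = 1225 ≡ 120 (mod 221)
220 = 128 + 64 + 16 + 8 + 4 in binary powers of 2.
So 9^220 ≡ 120 · 35 · 35 · 120 · 152 ≡ 152 (mod 221).
Since 152 ≠ 1, base 9 is a Fermat witness: 221 is composite.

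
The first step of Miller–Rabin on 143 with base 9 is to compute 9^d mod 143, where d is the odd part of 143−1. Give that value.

42

143 − 1 = 142 = 2^1 · 71, so d = 71.
9^1 ≡ 9 (mod 143)
9^2 ≡ 9^2 = 81 ≡ 81 (mod 143)
9^4 ≡ 81^2 = 6561 ≡ 126 (mod 143)
9^8 ≡ 126^2 = 15876 ≡ 3 (mod 143)
9^16 ≡ 3^2 = 9 ≡ 9 (mod 143)
9^32 ≡ 9^2 = 81 ≡ 81 (mod 143)
9^64 ≡ 81^2 = 6561 ≡ 126 (mod 143)
71 = 64 + 4 + 2 + 1 in binary powers of 2.
So 9^71 ≡ 126 · 126 · 81 · 9 ≡ 42 (mod 143).
Squaring chain: 42; never reaches −1, so base 9 is a Miller–Rabin witness that 143 is composite.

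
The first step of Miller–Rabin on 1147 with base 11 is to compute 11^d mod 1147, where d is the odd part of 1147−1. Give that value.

1147 − 1 = 1146 = 2^1 · 573, so d = 573.
11^1 ≡ 11 (mod 1147)
11^2 ≡ 11^2 = 121 ≡ 121 (mod 1147)
11^4 ≡ 121^2 = 14641 ≡ 877 (mod 1147)
11^8 ≡ 877^2 = 769129 ≡ 639 (mod 1147)
11^16 ≡ 639^2 = 408321 ≡ 1136 (mod 1147)
11^32 ≡ 1136^2 = 1290496 ≡ 121 (mod 1147)
11^64 ≡ 121^2 = 14641 ≡ 877 (mod 1147)
11^128 ≡ 877^2 = 769129 ≡ 639 (mod 1147)
11^256 ≡ 639^2 = 408321 ≡ 1136 (mod 1147)
11^512 ≡ 1136^2 = 1290496 ≡ 121 (mod 1147)
573 = 512 + 32 + 16 + 8 + 4 + 1 in binary powers of 2.
So 11^573 ≡ 121 · 121 · 1136 · 639 · 877 · 11 ≡ 184 (mod 1147).
Squaring chain: 184; never reaches −1, so base 11 is a Miller–Rabin witness that 1147 is composite.

184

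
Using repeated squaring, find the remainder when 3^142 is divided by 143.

3^1 ≡ 3 (mod 143)
3^2 ≡ 3^2 = 9 ≡ 9 (mod 143)
3^4 ≡ 9^2 = 81 ≡ 81 (mod 143)
3^8 ≡ 81^2 = 6561 ≡ 126 (mod 143)
3^16 ≡ 126^2 = 15876 ≡ 3 (mod 143)
3^32 ≡ 3^2 = 9 ≡ 9 (mod 143)
3^64 ≡ 9^2 = 81 ≡ 81 (mod 143)
3^128 ≡ 81^2 = 6561 ≡ 126 (mod 143)
142 = 128 + 8 + 4 + 2 in binary powers of 2.
So 3^142 ≡ 126 · 126 · 81 · 9 ≡ 42 (mod 143).
Since 42 ≠ 1, base 3 is a Fermat witness: 143 is composite.

42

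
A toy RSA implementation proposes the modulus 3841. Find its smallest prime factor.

23

3841 is odd.
Digit sum 16, not divisible by 3.
Ends in 1: not divisible by 5.
7: 3841 = 7·548 + 5
11: 3841 = 11·349 + 2
13: 3841 = 13·295 + 6
17: 3841 = 17·225 + 16
19: 3841 = 19·202 + 3
23: 3841 = 23·167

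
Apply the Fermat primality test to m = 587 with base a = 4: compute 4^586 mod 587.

1

4^1 ≡ 4 (mod 587)
4^2 ≡ 4^2 = 16 ≡ 16 (mod 587)
4^4 ≡ 16^2 = 256 ≡ 256 (mod 587)
4^8 ≡ 256^2 = 65536 ≡ 379 (mod 587)
4^16 ≡ 379^2 = 143641 ≡ 413 (mod 587)
4^32 ≡ 413^2 = 170569 ≡ 339 (mod 587)
4^64 ≡ 339^2 = 114921 ≡ 456 (mod 587)
4^128 ≡ 456^2 = 207936 ≡ 138 (mod 587)
4^256 ≡ 138^2 = 19044 ≡ 260 (mod 587)
4^512 ≡ 260^2 = 67600 ≡ 95 (mod 587)
586 = 512 + 64 + 8 + 2 in binary powers of 2.
So 4^586 ≡ 95 · 456 · 379 · 16 ≡ 1 (mod 587).
Since the result is 1, base 4 gives no evidence that 587 is composite.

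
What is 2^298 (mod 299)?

2^1 ≡ 2 (mod 299)
2^2 ≡ 2^2 = 4 ≡ 4 (mod 299)
2^4 ≡ 4^2 = 16 ≡ 16 (mod 299)
2^8 ≡ 16^2 = 256 ≡ 256 (mod 299)
2^16 ≡ 256^2 = 65536 ≡ 55 (mod 299)
2^32 ≡ 55^2 = 3025 ≡ 35 (mod 299)
2^64 ≡ 35^2 = 1225 ≡ 29 (mod 299)
2^128 ≡ 29^2 = 841 ≡ 243 (mod 299)
2^256 ≡ 243^2 = 59049 ≡ 146 (mod 299)
298 = 256 + 32 + 8 + 2 in binary powers of 2.
So 2^298 ≡ 146 · 35 · 256 · 4 ≡ 140 (mod 299).
Since 140 ≠ 1, base 2 is a Fermat witness: 299 is composite.

140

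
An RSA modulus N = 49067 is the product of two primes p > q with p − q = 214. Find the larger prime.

Since p = q + 214, we have 49067 = q(q + 214), so q² + 214q − 49067 = 0.
Discriminant: 214² + 4·49067 = 45796 + 196268 = 242064; √242064 = 492.
q = (−214 + 492)/2 = 139, and p = q + 214 = 353.
Check: 139 · 353 = 49067.

353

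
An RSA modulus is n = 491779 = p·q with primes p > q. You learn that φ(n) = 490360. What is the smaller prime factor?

φ(n) = (p−1)(q−1) = n − (p+q) + 1, so p + q = 491779 − 490360 + 1 = 1420.
p and q are the roots of t² − 1420t + 491779 = 0.
Discriminant: 1420² − 4·491779 = 2016400 − 1967116 = 49284; √49284 = 222.
q = (1420 − 222)/2 = 599, p = (1420 + 222)/2 = 821.
Check: 599 · 821 = 491779.

599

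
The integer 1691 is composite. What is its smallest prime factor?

19

1691 is odd.
Digit sum 17, not divisible by 3.
Ends in 1: not divisible by 5.
7: 1691 = 7·241 + 4
11: 1691 = 11·153 + 8
13: 1691 = 13·130 + 1
17: 1691 = 17·99 + 8
19: 1691 = 19·89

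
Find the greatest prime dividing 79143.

79143 = 3 · 26381
26381 = 23 · 1147
1147 = 31 · 37
37 is prime.
So 79143 = 3 · 23 · 31 · 37; the largest prime factor is 37.

37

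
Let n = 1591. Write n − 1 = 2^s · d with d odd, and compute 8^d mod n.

1591 − 1 = 1590 = 2^1 · 795, so d = 795.
8^1 ≡ 8 (mod 1591)
8^2 ≡ 8^2 = 64 ≡ 64 (mod 1591)
8^4 ≡ 64^2 = 4096 ≡ 914 (mod 1591)
8^8 ≡ 914^2 = 835396 ≡ 121 (mod 1591)
8^16 ≡ 121^2 = 14641 ≡ 322 (mod 1591)
8^32 ≡ 322^2 = 103684 ≡ 269 (mod 1591)
8^64 ≡ 269^2 = 72361 ≡ 766 (mod 1591)
8^128 ≡ 766^2 = 586756 ≡ 1268 (mod 1591)
8^256 ≡ 1268^2 = 1607824 ≡ 914 (mod 1591)
8^512 ≡ 914^2 = 835396 ≡ 121 (mod 1591)
795 = 512 + 256 + 16 + 8 + 2 + 1 in binary powers of 2.
So 8^795 ≡ 121 · 914 · 322 · 121 · 64 · 8 ≡ 290 (mod 1591).
Squaring chain: 290; never reaches −1, so base 8 is a Miller–Rabin witness that 1591 is composite.

290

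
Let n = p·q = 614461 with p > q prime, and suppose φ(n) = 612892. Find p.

827

φ(n) = (p−1)(q−1) = n − (p+q) + 1, so p + q = 614461 − 612892 + 1 = 1570.
p and q are the roots of t² − 1570t + 614461 = 0.
Discriminant: 1570² − 4·614461 = 2464900 − 2457844 = 7056; √7056 = 84.
q = (1570 − 84)/2 = 743, p = (1570 + 84)/2 = 827.
Check: 743 · 827 = 614461.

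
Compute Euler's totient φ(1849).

1806

Factor: 1849 = 43^2.
φ(1849) = 43^1·(43−1) = 1806.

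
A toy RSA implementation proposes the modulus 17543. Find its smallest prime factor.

17543 is odd.
Digit sum 20, not divisible by 3.
Ends in 3: not divisible by 5.
7: 17543 = 7·2506 + 1
11: 17543 = 11·1594 + 9
13: 17543 = 13·1349 + 6
17: 17543 = 17·1031 + 16
19: 17543 = 19·923 + 6
23: 17543 = 23·762 + 17
29: 17543 = 29·604 + 27
31: 17543 = 31·565 + 28
37: 17543 = 37·474 + 5
41: 17543 = 41·427 + 36
43: 17543 = 43·407 + 42
47: 17543 = 47·373 + 12
53: 17543 = 53·331

53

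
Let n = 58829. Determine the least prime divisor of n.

89

58829 is odd.
Digit sum 32, not divisible by 3.
Ends in 9: not divisible by 5.
7: 58829 = 7·8404 + 1
11: 58829 = 11·5348 + 1
13: 58829 = 13·4525 + 4
17: 58829 = 17·3460 + 9
19: 58829 = 19·3096 + 5
23: 58829 = 23·2557 + 18
29: 58829 = 29·2028 + 17
31: 58829 = 31·1897 + 22
37: 58829 = 37·1589 + 36
41: 58829 = 41·1434 + 35
43: 58829 = 43·1368 + 5
47: 58829 = 47·1251 + 32
53: 58829 = 53·1109 + 52
59: 58829 = 59·997 + 6
61: 58829 = 61·964 + 25
67: 58829 = 67·878 + 3
71: 58829 = 71·828 + 41
73: 58829 = 73·805 + 64
79: 58829 = 79·744 + 53
83: 58829 = 83·708 + 65
89: 58829 = 89·661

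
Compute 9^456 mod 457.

1

9^1 ≡ 9 (mod 457)
9^2 ≡ 9^2 = 81 ≡ 81 (mod 457)
9^4 ≡ 81^2 = 6561 ≡ 163 (mod 457)
9^8 ≡ 163^2 = 26569 ≡ 63 (mod 457)
9^16 ≡ 63^2 = 3969 ≡ 313 (mod 457)
9^32 ≡ 313^2 = 97969 ≡ 171 (mod 457)
9^64 ≡ 171^2 = 29241 ≡ 450 (mod 457)
9^128 ≡ 450^2 = 202500 ≡ 49 (mod 457)
9^256 ≡ 49^2 = 2401 ≡ 116 (mod 457)
456 = 256 + 128 + 64 + 8 in binary powers of 2.
So 9^456 ≡ 116 · 49 · 450 · 63 ≡ 1 (mod 457).
Since the result is 1, base 9 gives no evidence that 457 is composite.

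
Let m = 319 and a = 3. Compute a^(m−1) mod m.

5

3^1 ≡ 3 (mod 319)
3^2 ≡ 3^2 = 9 ≡ 9 (mod 319)
3^4 ≡ 9^2 = 81 ≡ 81 (mod 319)
3^8 ≡ 81^2 = 6561 ≡ 181 (mod 319)
3^16 ≡ 181^2 = 32761 ≡ 223 (mod 319)
3^32 ≡ 223^2 = 49729 ≡ 284 (mod 319)
3^64 ≡ 284^2 = 80656 ≡ 268 (mod 319)
3^128 ≡ 268^2 = 71824 ≡ 49 (mod 319)
3^256 ≡ 49^2 = 2401 ≡ 168 (mod 319)
318 = 256 + 32 + 16 + 8 + 4 + 2 in binary powers of 2.
So 3^318 ≡ 168 · 284 · 223 · 181 · 81 · 9 ≡ 5 (mod 319).
Since 5 ≠ 1, base 3 is a Fermat witness: 319 is composite.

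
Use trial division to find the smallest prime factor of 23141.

73

23141 is odd.
Digit sum 11, not divisible by 3.
Ends in 1: not divisible by 5.
7: 23141 = 7·3305 + 6
11: 23141 = 11·2103 + 8
13: 23141 = 13·1780 + 1
17: 23141 = 17·1361 + 4
19: 23141 = 19·1217 + 18
23: 23141 = 23·1006 + 3
29: 23141 = 29·797 + 28
31: 23141 = 31·746 + 15
37: 23141 = 37·625 + 16
41: 23141 = 41·564 + 17
43: 23141 = 43·538 + 7
47: 23141 = 47·492 + 17
53: 23141 = 53·436 + 33
59: 23141 = 59·392 + 13
61: 23141 = 61·379 + 22
67: 23141 = 67·345 + 26
71: 23141 = 71·325 + 66
73: 23141 = 73·317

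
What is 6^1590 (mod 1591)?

6^1 ≡ 6 (mod 1591)
6^2 ≡ 6^2 = 36 ≡ 36 (mod 1591)
6^4 ≡ 36^2 = 1296 ≡ 1296 (mod 1591)
6^8 ≡ 1296^2 = 1679616 ≡ 1111 (mod 1591)
6^16 ≡ 1111^2 = 1234321 ≡ 1296 (mod 1591)
6^32 ≡ 1296^2 = 1679616 ≡ 1111 (mod 1591)
6^64 ≡ 1111^2 = 1234321 ≡ 1296 (mod 1591)
6^128 ≡ 1296^2 = 1679616 ≡ 1111 (mod 1591)
6^256 ≡ 1111^2 = 1234321 ≡ 1296 (mod 1591)
6^512 ≡ 1296^2 = 1679616 ≡ 1111 (mod 1591)
6^1024 ≡ 1111^2 = 1234321 ≡ 1296 (mod 1591)
1590 = 1024 + 512 + 32 + 16 + 4 + 2 in binary powers of 2.
So 6^1590 ≡ 1296 · 1111 · 1111 · 1296 · 1296 · 36 ≡ 517 (mod 1591).
Since 517 ≠ 1, base 6 is a Fermat witness: 1591 is composite.

517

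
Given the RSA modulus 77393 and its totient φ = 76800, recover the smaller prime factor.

193

φ(n) = (p−1)(q−1) = n − (p+q) + 1, so p + q = 77393 − 76800 + 1 = 594.
p and q are the roots of t² − 594t + 77393 = 0.
Discriminant: 594² − 4·77393 = 352836 − 309572 = 43264; √43264 = 208.
q = (594 − 208)/2 = 193, p = (594 + 208)/2 = 401.
Check: 193 · 401 = 77393.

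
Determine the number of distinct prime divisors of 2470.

4

2470 = 2 · 1235
1235 = 5 · 247
247 = 13 · 19
2470 = 2 · 5 · 13 · 19, which has 4 distinct prime factors.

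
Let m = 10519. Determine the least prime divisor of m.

67

10519 is odd.
Digit sum 16, not divisible by 3.
Ends in 9: not divisible by 5.
7: 10519 = 7·1502 + 5
11: 10519 = 11·956 + 3
13: 10519 = 13·809 + 2
17: 10519 = 17·618 + 13
19: 10519 = 19·553 + 12
23: 10519 = 23·457 + 8
29: 10519 = 29·362 + 21
31: 10519 = 31·339 + 10
37: 10519 = 37·284 + 11
41: 10519 = 41·256 + 23
43: 10519 = 43·244 + 27
47: 10519 = 47·223 + 38
53: 10519 = 53·198 + 25
59: 10519 = 59·178 + 17
61: 10519 = 61·172 + 27
67: 10519 = 67·157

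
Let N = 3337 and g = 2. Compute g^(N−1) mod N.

1835

2^1 ≡ 2 (mod 3337)
2^2 ≡ 2^2 = 4 ≡ 4 (mod 3337)
2^4 ≡ 4^2 = 16 ≡ 16 (mod 3337)
2^8 ≡ 16^2 = 256 ≡ 256 (mod 3337)
2^16 ≡ 256^2 = 65536 ≡ 2133 (mod 3337)
2^32 ≡ 2133^2 = 4549689 ≡ 1358 (mod 3337)
2^64 ≡ 1358^2 = 1844164 ≡ 2140 (mod 3337)
2^128 ≡ 2140^2 = 4579600 ≡ 1236 (mod 3337)
2^256 ≡ 1236^2 = 1527696 ≡ 2687 (mod 3337)
2^512 ≡ 2687^2 = 7219969 ≡ 2038 (mod 3337)
2^1024 ≡ 2038^2 = 4153444 ≡ 2216 (mod 3337)
2^2048 ≡ 2216^2 = 4910656 ≡ 1929 (mod 3337)
3336 = 2048 + 1024 + 256 + 8 in binary powers of 2.
So 2^3336 ≡ 1929 · 2216 · 2687 · 256 ≡ 1835 (mod 3337).
Since 1835 ≠ 1, base 2 is a Fermat witness: 3337 is composite.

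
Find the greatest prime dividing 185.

185 = 5 · 37
37 is prime.
So 185 = 5 · 37; the largest prime factor is 37.

37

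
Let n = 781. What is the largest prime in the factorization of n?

781 = 11 · 71
71 is prime.
So 781 = 11 · 71; the largest prime factor is 71.

71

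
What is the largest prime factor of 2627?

71

2627 = 37 · 71
71 is prime.
So 2627 = 37 · 71; the largest prime factor is 71.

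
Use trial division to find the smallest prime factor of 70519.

70519 is odd.
Digit sum 22, not divisible by 3.
Ends in 9: not divisible by 5.
7: 70519 = 7·10074 + 1
11: 70519 = 11·6410 + 9
13: 70519 = 13·5424 + 7
17: 70519 = 17·4148 + 3
19: 70519 = 19·3711 + 10
23: 70519 = 23·3066 + 1
29: 70519 = 29·2431 + 20
31: 70519 = 31·2274 + 25
37: 70519 = 37·1905 + 34
41: 70519 = 41·1719 + 40
43: 70519 = 43·1639 + 42
47: 70519 = 47·1500 + 19
53: 70519 = 53·1330 + 29
59: 70519 = 59·1195 + 14
61: 70519 = 61·1156 + 3
67: 70519 = 67·1052 + 35
71: 70519 = 71·993 + 16
73: 70519 = 73·966 + 1
79: 70519 = 79·892 + 51
83: 70519 = 83·849 + 52
89: 70519 = 89·792 + 31
97: 70519 = 97·727

97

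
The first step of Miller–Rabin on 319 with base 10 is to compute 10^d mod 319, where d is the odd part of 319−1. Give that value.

319 − 1 = 318 = 2^1 · 159, so d = 159.
10^1 ≡ 10 (mod 319)
10^2 ≡ 10^2 = 100 ≡ 100 (mod 319)
10^4 ≡ 100^2 = 10000 ≡ 111 (mod 319)
10^8 ≡ 111^2 = 12321 ≡ 199 (mod 319)
10^16 ≡ 199^2 = 39601 ≡ 45 (mod 319)
10^32 ≡ 45^2 = 2025 ≡ 111 (mod 319)
10^64 ≡ 111^2 = 12321 ≡ 199 (mod 319)
10^128 ≡ 199^2 = 39601 ≡ 45 (mod 319)
159 = 128 + 16 + 8 + 4 + 2 + 1 in binary powers of 2.
So 10^159 ≡ 45 · 45 · 199 · 111 · 100 · 10 ≡ 21 (mod 319).
Squaring chain: 21; never reaches −1, so base 10 is a Miller–Rabin witness that 319 is composite.

21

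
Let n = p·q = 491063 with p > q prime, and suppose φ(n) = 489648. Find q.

φ(n) = (p−1)(q−1) = n − (p+q) + 1, so p + q = 491063 − 489648 + 1 = 1416.
p and q are the roots of t² − 1416t + 491063 = 0.
Discriminant: 1416² − 4·491063 = 2005056 − 1964252 = 40804; √40804 = 202.
q = (1416 − 202)/2 = 607, p = (1416 + 202)/2 = 809.
Check: 607 · 809 = 491063.

607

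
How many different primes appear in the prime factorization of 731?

2

731 = 17 · 43
731 = 17 · 43, which has 2 distinct prime factors.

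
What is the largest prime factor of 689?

53

689 = 13 · 53
53 is prime.
So 689 = 13 · 53; the largest prime factor is 53.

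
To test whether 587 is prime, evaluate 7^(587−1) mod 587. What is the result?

1

7^1 ≡ 7 (mod 587)
7^2 ≡ 7^2 = 49 ≡ 49 (mod 587)
7^4 ≡ 49^2 = 2401 ≡ 53 (mod 587)
7^8 ≡ 53^2 = 2809 ≡ 461 (mod 587)
7^16 ≡ 461^2 = 212521 ≡ 27 (mod 587)
7^32 ≡ 27^2 = 729 ≡ 142 (mod 587)
7^64 ≡ 142^2 = 20164 ≡ 206 (mod 587)
7^128 ≡ 206^2 = 42436 ≡ 172 (mod 587)
7^256 ≡ 172^2 = 29584 ≡ 234 (mod 587)
7^512 ≡ 234^2 = 54756 ≡ 165 (mod 587)
586 = 512 + 64 + 8 + 2 in binary powers of 2.
So 7^586 ≡ 165 · 206 · 461 · 49 ≡ 1 (mod 587).
Since the result is 1, base 7 gives no evidence that 587 is composite.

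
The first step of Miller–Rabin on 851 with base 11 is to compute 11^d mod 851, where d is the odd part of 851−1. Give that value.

851 − 1 = 850 = 2^1 · 425, so d = 425.
11^1 ≡ 11 (mod 851)
11^2 ≡ 11^2 = 121 ≡ 121 (mod 851)
11^4 ≡ 121^2 = 14641 ≡ 174 (mod 851)
11^8 ≡ 174^2 = 30276 ≡ 491 (mod 851)
11^16 ≡ 491^2 = 241081 ≡ 248 (mod 851)
11^32 ≡ 248^2 = 61504 ≡ 232 (mod 851)
11^64 ≡ 232^2 = 53824 ≡ 211 (mod 851)
11^128 ≡ 211^2 = 44521 ≡ 269 (mod 851)
11^256 ≡ 269^2 = 72361 ≡ 26 (mod 851)
425 = 256 + 128 + 32 + 8 + 1 in binary powers of 2.
So 11^425 ≡ 26 · 269 · 232 · 491 · 11 ≡ 582 (mod 851).
Squaring chain: 582; never reaches −1, so base 11 is a Miller–Rabin witness that 851 is composite.

582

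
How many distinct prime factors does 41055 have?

41055 = 3 · 13685
13685 = 5 · 2737
2737 = 7 · 391
391 = 17 · 23
41055 = 3 · 5 · 7 · 17 · 23, which has 5 distinct prime factors.

5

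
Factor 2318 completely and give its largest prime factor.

2318 = 2 · 1159
1159 = 19 · 61
61 is prime.
So 2318 = 2 · 19 · 61; the largest prime factor is 61.

61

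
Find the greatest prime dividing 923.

71

923 = 13 · 71
71 is prime.
So 923 = 13 · 71; the largest prime factor is 71.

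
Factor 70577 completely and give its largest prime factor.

89

70577 = 13 · 5429
5429 = 61 · 89
89 is prime.
So 70577 = 13 · 61 · 89; the largest prime factor is 89.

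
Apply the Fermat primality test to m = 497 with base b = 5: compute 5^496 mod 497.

289

5^1 ≡ 5 (mod 497)
5^2 ≡ 5^2 = 25 ≡ 25 (mod 497)
5^4 ≡ 25^2 = 625 ≡ 128 (mod 497)
5^8 ≡ 128^2 = 16384 ≡ 480 (mod 497)
5^16 ≡ 480^2 = 230400 ≡ 289 (mod 497)
5^32 ≡ 289^2 = 83521 ≡ 25 (mod 497)
5^64 ≡ 25^2 = 625 ≡ 128 (mod 497)
5^128 ≡ 128^2 = 16384 ≡ 480 (mod 497)
5^256 ≡ 480^2 = 230400 ≡ 289 (mod 497)
496 = 256 + 128 + 64 + 32 + 16 in binary powers of 2.
So 5^496 ≡ 289 · 480 · 128 · 25 · 289 ≡ 289 (mod 497).
Since 289 ≠ 1, base 5 is a Fermat witness: 497 is composite.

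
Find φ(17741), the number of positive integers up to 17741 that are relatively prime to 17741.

Factor: 17741 = 113 · 157.
φ(17741) = (113−1) · (157−1) = 112 · 156 = 17472.

17472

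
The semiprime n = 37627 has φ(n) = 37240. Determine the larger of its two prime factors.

φ(n) = (p−1)(q−1) = n − (p+q) + 1, so p + q = 37627 − 37240 + 1 = 388.
p and q are the roots of t² − 388t + 37627 = 0.
Discriminant: 388² − 4·37627 = 150544 − 150508 = 36; √36 = 6.
q = (388 − 6)/2 = 191, p = (388 + 6)/2 = 197.
Check: 191 · 197 = 37627.

197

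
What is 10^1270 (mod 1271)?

780

10^1 ≡ 10 (mod 1271)
10^2 ≡ 10^2 = 100 ≡ 100 (mod 1271)
10^4 ≡ 100^2 = 10000 ≡ 1103 (mod 1271)
10^8 ≡ 1103^2 = 1216609 ≡ 262 (mod 1271)
10^16 ≡ 262^2 = 68644 ≡ 10 (mod 1271)
10^32 ≡ 10^2 = 100 ≡ 100 (mod 1271)
10^64 ≡ 100^2 = 10000 ≡ 1103 (mod 1271)
10^128 ≡ 1103^2 = 1216609 ≡ 262 (mod 1271)
10^256 ≡ 262^2 = 68644 ≡ 10 (mod 1271)
10^512 ≡ 10^2 = 100 ≡ 100 (mod 1271)
10^1024 ≡ 100^2 = 10000 ≡ 1103 (mod 1271)
1270 = 1024 + 128 + 64 + 32 + 16 + 4 + 2 in binary powers of 2.
So 10^1270 ≡ 1103 · 262 · 1103 · 100 · 10 · 1103 · 100 ≡ 780 (mod 1271).
Since 780 ≠ 1, base 10 is a Fermat witness: 1271 is composite.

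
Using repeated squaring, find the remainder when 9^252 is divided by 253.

202

9^1 ≡ 9 (mod 253)
9^2 ≡ 9^2 = 81 ≡ 81 (mod 253)
9^4 ≡ 81^2 = 6561 ≡ 236 (mod 253)
9^8 ≡ 236^2 = 55696 ≡ 36 (mod 253)
9^16 ≡ 36^2 = 1296 ≡ 31 (mod 253)
9^32 ≡ 31^2 = 961 ≡ 202 (mod 253)
9^64 ≡ 202^2 = 40804 ≡ 71 (mod 253)
9^128 ≡ 71^2 = 5041 ≡ 234 (mod 253)
252 = 128 + 64 + 32 + 16 + 8 + 4 in binary powers of 2.
So 9^252 ≡ 234 · 71 · 202 · 31 · 36 · 236 ≡ 202 (mod 253).
Since 202 ≠ 1, base 9 is a Fermat witness: 253 is composite.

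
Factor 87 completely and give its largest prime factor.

87 = 3 · 29
29 is prime.
So 87 = 3 · 29; the largest prime factor is 29.

29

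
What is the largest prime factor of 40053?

79

40053 = 3 · 13351
13351 = 13 · 1027
1027 = 13 · 79
79 is prime.
So 40053 = 3 · 13^2 · 79; the largest prime factor is 79.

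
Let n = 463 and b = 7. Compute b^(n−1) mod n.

7^1 ≡ 7 (mod 463)
7^2 ≡ 7^2 = 49 ≡ 49 (mod 463)
7^4 ≡ 49^2 = 2401 ≡ 86 (mod 463)
7^8 ≡ 86^2 = 7396 ≡ 451 (mod 463)
7^16 ≡ 451^2 = 203401 ≡ 144 (mod 463)
7^32 ≡ 144^2 = 20736 ≡ 364 (mod 463)
7^64 ≡ 364^2 = 132496 ≡ 78 (mod 463)
7^128 ≡ 78^2 = 6084 ≡ 65 (mod 463)
7^256 ≡ 65^2 = 4225 ≡ 58 (mod 463)
462 = 256 + 128 + 64 + 8 + 4 + 2 in binary powers of 2.
So 7^462 ≡ 58 · 65 · 78 · 451 · 86 · 49 ≡ 1 (mod 463).
Since the result is 1, base 7 gives no evidence that 463 is composite.

1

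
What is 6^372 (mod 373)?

6^1 ≡ 6 (mod 373)
6^2 ≡ 6^2 = 36 ≡ 36 (mod 373)
6^4 ≡ 36^2 = 1296 ≡ 177 (mod 373)
6^8 ≡ 177^2 = 31329 ≡ 370 (mod 373)
6^16 ≡ 370^2 = 136900 ≡ 9 (mod 373)
6^32 ≡ 9^2 = 81 ≡ 81 (mod 373)
6^64 ≡ 81^2 = 6561 ≡ 220 (mod 373)
6^128 ≡ 220^2 = 48400 ≡ 283 (mod 373)
6^256 ≡ 283^2 = 80089 ≡ 267 (mod 373)
372 = 256 + 64 + 32 + 16 + 4 in binary powers of 2.
So 6^372 ≡ 267 · 220 · 81 · 9 · 177 ≡ 1 (mod 373).
Since the result is 1, base 6 gives no evidence that 373 is composite.

1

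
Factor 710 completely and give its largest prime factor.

71

710 = 2 · 355
355 = 5 · 71
71 is prime.
So 710 = 2 · 5 · 71; the largest prime factor is 71.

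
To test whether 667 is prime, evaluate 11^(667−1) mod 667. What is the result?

11^1 ≡ 11 (mod 667)
11^2 ≡ 11^2 = 121 ≡ 121 (mod 667)
11^4 ≡ 121^2 = 14641 ≡ 634 (mod 667)
11^8 ≡ 634^2 = 401956 ≡ 422 (mod 667)
11^16 ≡ 422^2 = 178084 ≡ 662 (mod 667)
11^32 ≡ 662^2 = 438244 ≡ 25 (mod 667)
11^64 ≡ 25^2 = 625 ≡ 625 (mod 667)
11^128 ≡ 625^2 = 390625 ≡ 430 (mod 667)
11^256 ≡ 430^2 = 184900 ≡ 141 (mod 667)
11^512 ≡ 141^2 = 19881 ≡ 538 (mod 667)
666 = 512 + 128 + 16 + 8 + 2 in binary powers of 2.
So 11^666 ≡ 538 · 430 · 662 · 422 · 121 ≡ 216 (mod 667).
Since 216 ≠ 1, base 11 is a Fermat witness: 667 is composite.

216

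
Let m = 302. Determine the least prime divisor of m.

302 is even: 2 divides it.

2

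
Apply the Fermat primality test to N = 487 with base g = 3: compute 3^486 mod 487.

1

3^1 ≡ 3 (mod 487)
3^2 ≡ 3^2 = 9 ≡ 9 (mod 487)
3^4 ≡ 9^2 = 81 ≡ 81 (mod 487)
3^8 ≡ 81^2 = 6561 ≡ 230 (mod 487)
3^16 ≡ 230^2 = 52900 ≡ 304 (mod 487)
3^32 ≡ 304^2 = 92416 ≡ 373 (mod 487)
3^64 ≡ 373^2 = 139129 ≡ 334 (mod 487)
3^128 ≡ 334^2 = 111556 ≡ 33 (mod 487)
3^256 ≡ 33^2 = 1089 ≡ 115 (mod 487)
486 = 256 + 128 + 64 + 32 + 4 + 2 in binary powers of 2.
So 3^486 ≡ 115 · 33 · 334 · 373 · 81 · 9 ≡ 1 (mod 487).
Since the result is 1, base 3 gives no evidence that 487 is composite.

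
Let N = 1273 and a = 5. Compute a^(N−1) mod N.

600

5^1 ≡ 5 (mod 1273)
5^2 ≡ 5^2 = 25 ≡ 25 (mod 1273)
5^4 ≡ 25^2 = 625 ≡ 625 (mod 1273)
5^8 ≡ 625^2 = 390625 ≡ 1087 (mod 1273)
5^16 ≡ 1087^2 = 1181569 ≡ 225 (mod 1273)
5^32 ≡ 225^2 = 50625 ≡ 978 (mod 1273)
5^64 ≡ 978^2 = 956484 ≡ 461 (mod 1273)
5^128 ≡ 461^2 = 212521 ≡ 1203 (mod 1273)
5^256 ≡ 1203^2 = 1447209 ≡ 1081 (mod 1273)
5^512 ≡ 1081^2 = 1168561 ≡ 1220 (mod 1273)
5^1024 ≡ 1220^2 = 1488400 ≡ 263 (mod 1273)
1272 = 1024 + 128 + 64 + 32 + 16 + 8 in binary powers of 2.
So 5^1272 ≡ 263 · 1203 · 461 · 978 · 225 · 1087 ≡ 600 (mod 1273).
Since 600 ≠ 1, base 5 is a Fermat witness: 1273 is composite.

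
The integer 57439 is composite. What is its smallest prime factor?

71

57439 is odd.
Digit sum 28, not divisible by 3.
Ends in 9: not divisible by 5.
7: 57439 = 7·8205 + 4
11: 57439 = 11·5221 + 8
13: 57439 = 13·4418 + 5
17: 57439 = 17·3378 + 13
19: 57439 = 19·3023 + 2
23: 57439 = 23·2497 + 8
29: 57439 = 29·1980 + 19
31: 57439 = 31·1852 + 27
37: 57439 = 37·1552 + 15
41: 57439 = 41·1400 + 39
43: 57439 = 43·1335 + 34
47: 57439 = 47·1222 + 5
53: 57439 = 53·1083 + 40
59: 57439 = 59·973 + 32
61: 57439 = 61·941 + 38
67: 57439 = 67·857 + 20
71: 57439 = 71·809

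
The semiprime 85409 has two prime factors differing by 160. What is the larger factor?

Since p = q + 160, we have 85409 = q(q + 160), so q² + 160q − 85409 = 0.
Discriminant: 160² + 4·85409 = 25600 + 341636 = 367236; √367236 = 606.
q = (−160 + 606)/2 = 223, and p = q + 160 = 383.
Check: 223 · 383 = 85409.

383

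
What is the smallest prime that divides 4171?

43

4171 is odd.
Digit sum 13, not divisible by 3.
Ends in 1: not divisible by 5.
7: 4171 = 7·595 + 6
11: 4171 = 11·379 + 2
13: 4171 = 13·320 + 11
17: 4171 = 17·245 + 6
19: 4171 = 19·219 + 10
23: 4171 = 23·181 + 8
29: 4171 = 29·143 + 24
31: 4171 = 31·134 + 17
37: 4171 = 37·112 + 27
41: 4171 = 41·101 + 30
43: 4171 = 43·97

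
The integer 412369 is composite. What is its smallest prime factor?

412369 is odd.
Digit sum 25, not divisible by 3.
Ends in 9: not divisible by 5.
7: 412369 = 7·58909 + 6
11: 412369 = 11·37488 + 1
13: 412369 = 13·31720 + 9
17: 412369 = 17·24257

17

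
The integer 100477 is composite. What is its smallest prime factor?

100477 is odd.
Digit sum 19, not divisible by 3.
Ends in 7: not divisible by 5.
7: 100477 = 7·14353 + 6
11: 100477 = 11·9134 + 3
13: 100477 = 13·7729

13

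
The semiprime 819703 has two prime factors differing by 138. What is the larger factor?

977

Since p = q + 138, we have 819703 = q(q + 138), so q² + 138q − 819703 = 0.
Discriminant: 138² + 4·819703 = 19044 + 3278812 = 3297856; √3297856 = 1816.
q = (−138 + 1816)/2 = 839, and p = q + 138 = 977.
Check: 839 · 977 = 819703.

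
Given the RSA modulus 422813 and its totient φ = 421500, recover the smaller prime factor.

563

φ(n) = (p−1)(q−1) = n − (p+q) + 1, so p + q = 422813 − 421500 + 1 = 1314.
p and q are the roots of t² − 1314t + 422813 = 0.
Discriminant: 1314² − 4·422813 = 1726596 − 1691252 = 35344; √35344 = 188.
q = (1314 − 188)/2 = 563, p = (1314 + 188)/2 = 751.
Check: 563 · 751 = 422813.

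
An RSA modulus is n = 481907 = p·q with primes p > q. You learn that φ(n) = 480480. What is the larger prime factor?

881

φ(n) = (p−1)(q−1) = n − (p+q) + 1, so p + q = 481907 − 480480 + 1 = 1428.
p and q are the roots of t² − 1428t + 481907 = 0.
Discriminant: 1428² − 4·481907 = 2039184 − 1927628 = 111556; √111556 = 334.
q = (1428 − 334)/2 = 547, p = (1428 + 334)/2 = 881.
Check: 547 · 881 = 481907.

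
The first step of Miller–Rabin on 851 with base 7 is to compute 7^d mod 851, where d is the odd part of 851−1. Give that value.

419

851 − 1 = 850 = 2^1 · 425, so d = 425.
7^1 ≡ 7 (mod 851)
7^2 ≡ 7^2 = 49 ≡ 49 (mod 851)
7^4 ≡ 49^2 = 2401 ≡ 699 (mod 851)
7^8 ≡ 699^2 = 488601 ≡ 127 (mod 851)
7^16 ≡ 127^2 = 16129 ≡ 811 (mod 851)
7^32 ≡ 811^2 = 657721 ≡ 749 (mod 851)
7^64 ≡ 749^2 = 561001 ≡ 192 (mod 851)
7^128 ≡ 192^2 = 36864 ≡ 271 (mod 851)
7^256 ≡ 271^2 = 73441 ≡ 255 (mod 851)
425 = 256 + 128 + 32 + 8 + 1 in binary powers of 2.
So 7^425 ≡ 255 · 271 · 749 · 127 · 7 ≡ 419 (mod 851).
Squaring chain: 419; never reaches −1, so base 7 is a Miller–Rabin witness that 851 is composite.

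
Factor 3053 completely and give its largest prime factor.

71

3053 = 43 · 71
71 is prime.
So 3053 = 43 · 71; the largest prime factor is 71.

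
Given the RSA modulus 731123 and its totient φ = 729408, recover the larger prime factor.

φ(n) = (p−1)(q−1) = n − (p+q) + 1, so p + q = 731123 − 729408 + 1 = 1716.
p and q are the roots of t² − 1716t + 731123 = 0.
Discriminant: 1716² − 4·731123 = 2944656 − 2924492 = 20164; √20164 = 142.
q = (1716 − 142)/2 = 787, p = (1716 + 142)/2 = 929.
Check: 787 · 929 = 731123.

929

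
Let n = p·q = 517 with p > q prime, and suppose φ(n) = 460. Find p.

47

φ(n) = (p−1)(q−1) = n − (p+q) + 1, so p + q = 517 − 460 + 1 = 58.
p and q are the roots of t² − 58t + 517 = 0.
Discriminant: 58² − 4·517 = 3364 − 2068 = 1296; √1296 = 36.
q = (58 − 36)/2 = 11, p = (58 + 36)/2 = 47.
Check: 11 · 47 = 517.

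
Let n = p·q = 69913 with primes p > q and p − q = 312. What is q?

151

Since p = q + 312, we have 69913 = q(q + 312), so q² + 312q − 69913 = 0.
Discriminant: 312² + 4·69913 = 97344 + 279652 = 376996; √376996 = 614.
q = (−312 + 614)/2 = 151, and p = q + 312 = 463.
Check: 151 · 463 = 69913.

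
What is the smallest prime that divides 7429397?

79

7429397 is odd.
Digit sum 41, not divisible by 3.
Ends in 7: not divisible by 5.
7: 7429397 = 7·1061342 + 3
11: 7429397 = 11·675399 + 8
13: 7429397 = 13·571492 + 1
17: 7429397 = 17·437023 + 6
19: 7429397 = 19·391020 + 17
23: 7429397 = 23·323017 + 6
29: 7429397 = 29·256186 + 3
31: 7429397 = 31·239657 + 30
37: 7429397 = 37·200794 + 19
41: 7429397 = 41·181204 + 33
43: 7429397 = 43·172776 + 29
47: 7429397 = 47·158072 + 13
53: 7429397 = 53·140177 + 16
59: 7429397 = 59·125921 + 58
61: 7429397 = 61·121793 + 24
67: 7429397 = 67·110886 + 35
71: 7429397 = 71·104639 + 28
73: 7429397 = 73·101772 + 41
79: 7429397 = 79·94043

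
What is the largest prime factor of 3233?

3233 = 53 · 61
61 is prime.
So 3233 = 53 · 61; the largest prime factor is 61.

61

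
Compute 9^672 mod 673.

9^1 ≡ 9 (mod 673)
9^2 ≡ 9^2 = 81 ≡ 81 (mod 673)
9^4 ≡ 81^2 = 6561 ≡ 504 (mod 673)
9^8 ≡ 504^2 = 254016 ≡ 295 (mod 673)
9^16 ≡ 295^2 = 87025 ≡ 208 (mod 673)
9^32 ≡ 208^2 = 43264 ≡ 192 (mod 673)
9^64 ≡ 192^2 = 36864 ≡ 522 (mod 673)
9^128 ≡ 522^2 = 272484 ≡ 592 (mod 673)
9^256 ≡ 592^2 = 350464 ≡ 504 (mod 673)
9^512 ≡ 504^2 = 254016 ≡ 295 (mod 673)
672 = 512 + 128 + 32 in binary powers of 2.
So 9^672 ≡ 295 · 592 · 192 ≡ 1 (mod 673).
Since the result is 1, base 9 gives no evidence that 673 is composite.

1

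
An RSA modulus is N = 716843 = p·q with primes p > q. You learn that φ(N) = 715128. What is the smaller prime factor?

φ(n) = (p−1)(q−1) = n − (p+q) + 1, so p + q = 716843 − 715128 + 1 = 1716.
p and q are the roots of t² − 1716t + 716843 = 0.
Discriminant: 1716² − 4·716843 = 2944656 − 2867372 = 77284; √77284 = 278.
q = (1716 − 278)/2 = 719, p = (1716 + 278)/2 = 997.
Check: 719 · 997 = 716843.

719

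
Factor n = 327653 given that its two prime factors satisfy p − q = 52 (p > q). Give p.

Since p = q + 52, we have 327653 = q(q + 52), so q² + 52q − 327653 = 0.
Discriminant: 52² + 4·327653 = 2704 + 1310612 = 1313316; √1313316 = 1146.
q = (−52 + 1146)/2 = 547, and p = q + 52 = 599.
Check: 547 · 599 = 327653.

599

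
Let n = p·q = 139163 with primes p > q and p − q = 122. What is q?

Since p = q + 122, we have 139163 = q(q + 122), so q² + 122q − 139163 = 0.
Discriminant: 122² + 4·139163 = 14884 + 556652 = 571536; √571536 = 756.
q = (−122 + 756)/2 = 317, and p = q + 122 = 439.
Check: 317 · 439 = 139163.

317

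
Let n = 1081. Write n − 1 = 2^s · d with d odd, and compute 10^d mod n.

264

1081 − 1 = 1080 = 2^3 · 135, so d = 135.
10^1 ≡ 10 (mod 1081)
10^2 ≡ 10^2 = 100 ≡ 100 (mod 1081)
10^4 ≡ 100^2 = 10000 ≡ 271 (mod 1081)
10^8 ≡ 271^2 = 73441 ≡ 1014 (mod 1081)
10^16 ≡ 1014^2 = 1028196 ≡ 165 (mod 1081)
10^32 ≡ 165^2 = 27225 ≡ 200 (mod 1081)
10^64 ≡ 200^2 = 40000 ≡ 3 (mod 1081)
10^128 ≡ 3^2 = 9 ≡ 9 (mod 1081)
135 = 128 + 4 + 2 + 1 in binary powers of 2.
So 10^135 ≡ 9 · 271 · 100 · 10 ≡ 264 (mod 1081).
Squaring chain: 264 → 512 → 542; never reaches −1, so base 10 is a Miller–Rabin witness that 1081 is composite.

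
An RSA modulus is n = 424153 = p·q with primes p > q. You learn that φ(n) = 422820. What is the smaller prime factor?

φ(n) = (p−1)(q−1) = n − (p+q) + 1, so p + q = 424153 − 422820 + 1 = 1334.
p and q are the roots of t² − 1334t + 424153 = 0.
Discriminant: 1334² − 4·424153 = 1779556 − 1696612 = 82944; √82944 = 288.
q = (1334 − 288)/2 = 523, p = (1334 + 288)/2 = 811.
Check: 523 · 811 = 424153.

523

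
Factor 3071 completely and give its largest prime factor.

83

3071 = 37 · 83
83 is prime.
So 3071 = 37 · 83; the largest prime factor is 83.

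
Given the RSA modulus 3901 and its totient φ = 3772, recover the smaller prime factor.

47

φ(n) = (p−1)(q−1) = n − (p+q) + 1, so p + q = 3901 − 3772 + 1 = 130.
p and q are the roots of t² − 130t + 3901 = 0.
Discriminant: 130² − 4·3901 = 16900 − 15604 = 1296; √1296 = 36.
q = (130 − 36)/2 = 47, p = (130 + 36)/2 = 83.
Check: 47 · 83 = 3901.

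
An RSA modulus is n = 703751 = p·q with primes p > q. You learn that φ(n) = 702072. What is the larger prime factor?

φ(n) = (p−1)(q−1) = n − (p+q) + 1, so p + q = 703751 − 702072 + 1 = 1680.
p and q are the roots of t² − 1680t + 703751 = 0.
Discriminant: 1680² − 4·703751 = 2822400 − 2815004 = 7396; √7396 = 86.
q = (1680 − 86)/2 = 797, p = (1680 + 86)/2 = 883.
Check: 797 · 883 = 703751.

883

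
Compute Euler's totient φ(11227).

Factor: 11227 = 103 · 109.
φ(11227) = (103−1) · (109−1) = 102 · 108 = 11016.

11016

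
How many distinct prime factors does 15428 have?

15428 = 2^2 · 3857
3857 = 7 · 551
551 = 19 · 29
15428 = 2^2 · 7 · 19 · 29, which has 4 distinct prime factors.

4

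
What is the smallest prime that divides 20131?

20131 is odd.
Digit sum 7, not divisible by 3.
Ends in 1: not divisible by 5.
7: 20131 = 7·2875 + 6
11: 20131 = 11·1830 + 1
13: 20131 = 13·1548 + 7
17: 20131 = 17·1184 + 3
19: 20131 = 19·1059 + 10
23: 20131 = 23·875 + 6
29: 20131 = 29·694 + 5
31: 20131 = 31·649 + 12
37: 20131 = 37·544 + 3
41: 20131 = 41·491

41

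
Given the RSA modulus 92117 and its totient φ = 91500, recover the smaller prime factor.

251

φ(n) = (p−1)(q−1) = n − (p+q) + 1, so p + q = 92117 − 91500 + 1 = 618.
p and q are the roots of t² − 618t + 92117 = 0.
Discriminant: 618² − 4·92117 = 381924 − 368468 = 13456; √13456 = 116.
q = (618 − 116)/2 = 251, p = (618 + 116)/2 = 367.
Check: 251 · 367 = 92117.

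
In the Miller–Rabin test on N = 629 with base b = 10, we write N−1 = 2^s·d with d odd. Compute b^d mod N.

629 − 1 = 628 = 2^2 · 157, so d = 157.
10^1 ≡ 10 (mod 629)
10^2 ≡ 10^2 = 100 ≡ 100 (mod 629)
10^4 ≡ 100^2 = 10000 ≡ 565 (mod 629)
10^8 ≡ 565^2 = 319225 ≡ 322 (mod 629)
10^16 ≡ 322^2 = 103684 ≡ 528 (mod 629)
10^32 ≡ 528^2 = 278784 ≡ 137 (mod 629)
10^64 ≡ 137^2 = 18769 ≡ 528 (mod 629)
10^128 ≡ 528^2 = 278784 ≡ 137 (mod 629)
157 = 128 + 16 + 8 + 4 + 1 in binary powers of 2.
So 10^157 ≡ 137 · 528 · 322 · 565 · 10 ≡ 232 (mod 629).
Squaring chain: 232 → 359; never reaches −1, so base 10 is a Miller–Rabin witness that 629 is composite.

232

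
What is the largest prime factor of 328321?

328321 = 7 · 46903
46903 = 17 · 2759
2759 = 31 · 89
89 is prime.
So 328321 = 7 · 17 · 31 · 89; the largest prime factor is 89.

89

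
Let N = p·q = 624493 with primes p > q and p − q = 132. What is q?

727

Since p = q + 132, we have 624493 = q(q + 132), so q² + 132q − 624493 = 0.
Discriminant: 132² + 4·624493 = 17424 + 2497972 = 2515396; √2515396 = 1586.
q = (−132 + 1586)/2 = 727, and p = q + 132 = 859.
Check: 727 · 859 = 624493.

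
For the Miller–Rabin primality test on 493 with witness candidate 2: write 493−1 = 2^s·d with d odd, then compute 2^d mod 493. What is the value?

493 − 1 = 492 = 2^2 · 123, so d = 123.
2^1 ≡ 2 (mod 493)
2^2 ≡ 2^2 = 4 ≡ 4 (mod 493)
2^4 ≡ 4^2 = 16 ≡ 16 (mod 493)
2^8 ≡ 16^2 = 256 ≡ 256 (mod 493)
2^16 ≡ 256^2 = 65536 ≡ 460 (mod 493)
2^32 ≡ 460^2 = 211600 ≡ 103 (mod 493)
2^64 ≡ 103^2 = 10609 ≡ 256 (mod 493)
123 = 64 + 32 + 16 + 8 + 2 + 1 in binary powers of 2.
So 2^123 ≡ 256 · 103 · 460 · 256 · 4 · 2 ≡ 76 (mod 493).
Squaring chain: 76 → 353; never reaches −1, so base 2 is a Miller–Rabin witness that 493 is composite.

76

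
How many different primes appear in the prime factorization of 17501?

17501 = 11 · 1591
1591 = 37 · 43
17501 = 11 · 37 · 43, which has 3 distinct prime factors.

3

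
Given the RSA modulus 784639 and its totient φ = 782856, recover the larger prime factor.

φ(n) = (p−1)(q−1) = n − (p+q) + 1, so p + q = 784639 − 782856 + 1 = 1784.
p and q are the roots of t² − 1784t + 784639 = 0.
Discriminant: 1784² − 4·784639 = 3182656 − 3138556 = 44100; √44100 = 210.
q = (1784 − 210)/2 = 787, p = (1784 + 210)/2 = 997.
Check: 787 · 997 = 784639.

997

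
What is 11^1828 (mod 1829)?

1405

11^1 ≡ 11 (mod 1829)
11^2 ≡ 11^2 = 121 ≡ 121 (mod 1829)
11^4 ≡ 121^2 = 14641 ≡ 9 (mod 1829)
11^8 ≡ 9^2 = 81 ≡ 81 (mod 1829)
11^16 ≡ 81^2 = 6561 ≡ 1074 (mod 1829)
11^32 ≡ 1074^2 = 1153476 ≡ 1206 (mod 1829)
11^64 ≡ 1206^2 = 1454436 ≡ 381 (mod 1829)
11^128 ≡ 381^2 = 145161 ≡ 670 (mod 1829)
11^256 ≡ 670^2 = 448900 ≡ 795 (mod 1829)
11^512 ≡ 795^2 = 632025 ≡ 1020 (mod 1829)
11^1024 ≡ 1020^2 = 1040400 ≡ 1528 (mod 1829)
1828 = 1024 + 512 + 256 + 32 + 4 in binary powers of 2.
So 11^1828 ≡ 1528 · 1020 · 795 · 1206 · 9 ≡ 1405 (mod 1829).
Since 1405 ≠ 1, base 11 is a Fermat witness: 1829 is composite.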